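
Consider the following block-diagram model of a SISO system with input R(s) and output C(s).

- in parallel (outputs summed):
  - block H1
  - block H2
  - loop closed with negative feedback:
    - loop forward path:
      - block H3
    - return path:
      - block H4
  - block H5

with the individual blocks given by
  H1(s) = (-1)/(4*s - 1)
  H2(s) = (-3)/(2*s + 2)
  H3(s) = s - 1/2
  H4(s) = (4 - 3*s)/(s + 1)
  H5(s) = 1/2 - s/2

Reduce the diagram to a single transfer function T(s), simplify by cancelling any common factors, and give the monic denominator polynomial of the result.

Step 1. reduce the feedback loop with forward H3 and return H4 gives (-2*s^2 - s + 1)/(6*s^2 - 13*s + 2)
Step 2. combine H1, H2, [H3/(1+H3*H4)], H5 in parallel gives (-24*s^5 + 42*s^4 - 101*s^3 + 138*s^2 - 12*s - 2)/(48*s^4 - 68*s^3 - 74*s^2 + 38*s - 4)
T(s) is the step-2 result (common factors already cancelled). Leading coefficient of the denominator: 48. Divide through by 48 for the monic polynomial.

Therefore the answer is s^4 - 17*s^3/12 - 37*s^2/24 + 19*s/24 - 1/12.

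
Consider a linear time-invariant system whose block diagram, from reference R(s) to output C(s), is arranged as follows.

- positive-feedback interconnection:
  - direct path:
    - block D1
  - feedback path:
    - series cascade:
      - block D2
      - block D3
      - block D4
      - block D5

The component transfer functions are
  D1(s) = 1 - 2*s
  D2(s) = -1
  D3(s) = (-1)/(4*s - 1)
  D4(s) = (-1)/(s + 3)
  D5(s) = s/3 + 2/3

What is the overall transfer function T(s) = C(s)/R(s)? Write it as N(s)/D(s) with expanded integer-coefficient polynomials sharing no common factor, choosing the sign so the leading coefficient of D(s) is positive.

[1] series reduction of D2, D3, D4, D5, giving (-s - 2)/(12*s^2 + 33*s - 9)
[2] collapse the loop (D1 forward, (D2*D3*D4*D5) return), which is the overall transfer function T(s) = C(s)/R(s) in lowest terms

Answer: (-24*s^3 - 54*s^2 + 51*s - 9)/(10*s^2 + 30*s - 7)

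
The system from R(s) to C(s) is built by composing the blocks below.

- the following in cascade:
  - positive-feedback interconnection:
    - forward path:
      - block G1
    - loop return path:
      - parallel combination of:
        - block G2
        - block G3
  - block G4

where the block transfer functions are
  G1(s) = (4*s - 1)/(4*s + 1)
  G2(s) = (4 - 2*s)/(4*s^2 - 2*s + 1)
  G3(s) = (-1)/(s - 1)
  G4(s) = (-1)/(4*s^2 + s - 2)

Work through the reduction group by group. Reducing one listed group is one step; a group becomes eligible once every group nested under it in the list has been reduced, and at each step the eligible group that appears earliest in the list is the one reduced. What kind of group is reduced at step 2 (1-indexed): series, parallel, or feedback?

[1] add G2, G3 (parallel)
[2] reduce the feedback loop with forward G1 and return (G2+G3)
[3] combine [G1/(1-G1*(G2+G3))], G4 in series
Step 2 collapses a feedback group.

Hence the answer: feedback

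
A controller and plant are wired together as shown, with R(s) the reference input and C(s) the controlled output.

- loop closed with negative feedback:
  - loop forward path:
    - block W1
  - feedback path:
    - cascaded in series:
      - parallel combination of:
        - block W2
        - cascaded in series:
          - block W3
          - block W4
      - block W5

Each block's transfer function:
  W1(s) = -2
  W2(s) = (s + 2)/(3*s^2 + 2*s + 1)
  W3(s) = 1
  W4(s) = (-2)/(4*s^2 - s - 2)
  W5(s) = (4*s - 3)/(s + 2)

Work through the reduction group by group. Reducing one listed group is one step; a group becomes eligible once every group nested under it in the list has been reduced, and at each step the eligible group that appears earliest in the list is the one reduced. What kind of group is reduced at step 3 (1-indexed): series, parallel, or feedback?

[1] reduce the series chain W3, W4
[2] add W2, (W3*W4) (parallel)
[3] combine (W2+(W3*W4)), W5 in series
[4] apply the feedback formula to W1, ((W2+(W3*W4))*W5)
The group at step 3 is a series group.

Hence the answer: series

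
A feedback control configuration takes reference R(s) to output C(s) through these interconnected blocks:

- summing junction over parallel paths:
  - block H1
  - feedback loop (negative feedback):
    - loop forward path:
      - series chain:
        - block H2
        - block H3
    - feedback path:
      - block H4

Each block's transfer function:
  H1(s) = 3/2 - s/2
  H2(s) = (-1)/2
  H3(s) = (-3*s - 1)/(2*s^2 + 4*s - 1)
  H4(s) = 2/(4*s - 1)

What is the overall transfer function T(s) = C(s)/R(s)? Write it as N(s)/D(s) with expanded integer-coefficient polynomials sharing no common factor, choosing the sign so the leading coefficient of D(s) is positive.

Step 1: combine H2, H3 in series gives (3*s + 1)/(4*s^2 + 8*s - 2)
Step 2: reduce the feedback loop with forward (H2*H3) and return H4 gives (12*s^2 + s - 1)/(16*s^3 + 28*s^2 - 10*s + 4)
Step 3: combine H1, [(H2*H3)/(1+(H2*H3)*H4)] in parallel, giving the overall T(s)

Final answer: (-8*s^4 + 10*s^3 + 59*s^2 - 16*s + 5)/(16*s^3 + 28*s^2 - 10*s + 4)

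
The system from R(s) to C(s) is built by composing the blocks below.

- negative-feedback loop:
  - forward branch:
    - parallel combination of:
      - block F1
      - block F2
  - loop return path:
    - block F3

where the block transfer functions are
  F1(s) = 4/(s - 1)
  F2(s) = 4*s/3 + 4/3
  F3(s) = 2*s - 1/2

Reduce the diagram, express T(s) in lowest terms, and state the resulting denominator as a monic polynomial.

First reduce the diagram to T(s).

Step 1: sum the parallel branches F1, F2: (4*s^2 + 8)/(3*s - 3)
Step 2: collapse the loop ((F1+F2) forward, F3 return): (4*s^2 + 8)/(8*s^3 - 2*s^2 + 19*s - 7)
Step 2 gives the fully reduced T(s), with no common factor left to cancel. The denominator's leading coefficient is 8, so divide each of its coefficients by 8 to get the monic form.

Answer: s^3 - s^2/4 + 19*s/8 - 7/8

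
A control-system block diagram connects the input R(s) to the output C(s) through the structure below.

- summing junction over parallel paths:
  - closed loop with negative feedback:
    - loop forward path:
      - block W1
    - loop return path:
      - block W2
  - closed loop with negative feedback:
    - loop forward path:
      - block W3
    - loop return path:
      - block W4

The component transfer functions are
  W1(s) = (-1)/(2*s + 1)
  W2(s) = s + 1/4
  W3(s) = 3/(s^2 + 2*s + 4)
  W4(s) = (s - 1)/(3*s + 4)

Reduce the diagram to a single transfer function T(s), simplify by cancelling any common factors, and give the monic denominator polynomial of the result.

Answer: s^4 + 49*s^3/12 + 61*s^2/6 + 121*s/12 + 13/4

Working:
Step 1: feedback reduction of W1, W2 gives (-4)/(4*s + 3)
Step 2: reduce the feedback loop with forward W3 and return W4 gives (9*s + 12)/(3*s^3 + 10*s^2 + 23*s + 13)
Step 3: sum the parallel branches [W1/(1+W1*W2)], [W3/(1+W3*W4)] gives (-12*s^3 - 4*s^2 - 17*s - 16)/(12*s^4 + 49*s^3 + 122*s^2 + 121*s + 39)
T(s) is the step-3 result (common factors already cancelled). Leading coefficient of the denominator: 12. Divide through by 12 for the monic polynomial.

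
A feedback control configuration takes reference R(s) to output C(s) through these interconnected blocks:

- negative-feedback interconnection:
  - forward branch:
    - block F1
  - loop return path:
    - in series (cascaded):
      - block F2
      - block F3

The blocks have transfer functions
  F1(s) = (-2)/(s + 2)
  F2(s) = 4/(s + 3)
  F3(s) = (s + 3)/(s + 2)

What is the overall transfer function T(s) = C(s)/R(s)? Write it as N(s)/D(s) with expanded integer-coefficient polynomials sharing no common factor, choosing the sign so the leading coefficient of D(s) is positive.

(1) cascade F2, F3 -> 4/(s + 2)
(2) feedback reduction of F1, (F2*F3), which is the overall transfer function T(s) = C(s)/R(s) in lowest terms

Answer: (-2*s - 4)/(s^2 + 4*s - 4)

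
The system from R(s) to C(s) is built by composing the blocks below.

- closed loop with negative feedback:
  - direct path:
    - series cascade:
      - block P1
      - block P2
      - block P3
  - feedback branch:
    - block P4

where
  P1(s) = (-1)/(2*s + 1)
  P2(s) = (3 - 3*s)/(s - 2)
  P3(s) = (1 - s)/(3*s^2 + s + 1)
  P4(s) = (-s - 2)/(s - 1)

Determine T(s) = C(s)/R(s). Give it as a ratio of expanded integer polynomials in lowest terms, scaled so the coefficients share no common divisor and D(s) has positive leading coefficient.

First reduce the diagram to T(s).

Step 1: reduce the series chain P1, P2, P3 = (-3*s^2 + 6*s - 3)/(6*s^4 - 7*s^3 - 7*s^2 - 5*s - 2)
Step 2: collapse the loop ((P1*P2*P3) forward, P4 return); the result is T(s) itself (integer coefficients, no common factor, positive leading denominator coefficient)

Answer: (-3*s^2 + 6*s - 3)/(6*s^4 - 7*s^3 - 4*s^2 - 2*s - 8)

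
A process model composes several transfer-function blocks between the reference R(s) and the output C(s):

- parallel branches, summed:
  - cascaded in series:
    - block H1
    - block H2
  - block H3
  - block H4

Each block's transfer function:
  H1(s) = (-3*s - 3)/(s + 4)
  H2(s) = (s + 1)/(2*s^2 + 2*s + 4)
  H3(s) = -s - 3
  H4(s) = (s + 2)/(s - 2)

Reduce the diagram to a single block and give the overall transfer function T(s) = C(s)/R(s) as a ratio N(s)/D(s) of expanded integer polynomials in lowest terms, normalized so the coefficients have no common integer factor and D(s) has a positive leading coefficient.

First reduce the diagram to T(s).

Step 1. reduce the series chain H1, H2 gives (-3*s^2 - 6*s - 3)/(2*s^3 + 10*s^2 + 12*s + 16)
Step 2. add (H1*H2), H3, H4 (parallel), giving the overall T(s)

Answer: (-2*s^5 - 10*s^4 + s^3 + 64*s^2 + 105*s + 134)/(2*s^4 + 6*s^3 - 8*s^2 - 8*s - 32)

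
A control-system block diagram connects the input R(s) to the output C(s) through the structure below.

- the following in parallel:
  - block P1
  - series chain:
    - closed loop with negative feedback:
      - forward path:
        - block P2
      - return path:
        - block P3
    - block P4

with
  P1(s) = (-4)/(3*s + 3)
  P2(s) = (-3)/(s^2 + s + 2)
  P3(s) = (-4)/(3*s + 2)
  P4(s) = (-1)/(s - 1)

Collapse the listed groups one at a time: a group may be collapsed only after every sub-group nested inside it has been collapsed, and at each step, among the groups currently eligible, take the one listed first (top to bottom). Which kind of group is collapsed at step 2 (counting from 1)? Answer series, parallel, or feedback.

Reducing step by step:

Step 1. close the feedback loop around P2, P3
Step 2. series reduction of [P2/(1+P2*P3)], P4
Step 3. combine P1, ([P2/(1+P2*P3)]*P4) in parallel
Step 2: series.

Answer: series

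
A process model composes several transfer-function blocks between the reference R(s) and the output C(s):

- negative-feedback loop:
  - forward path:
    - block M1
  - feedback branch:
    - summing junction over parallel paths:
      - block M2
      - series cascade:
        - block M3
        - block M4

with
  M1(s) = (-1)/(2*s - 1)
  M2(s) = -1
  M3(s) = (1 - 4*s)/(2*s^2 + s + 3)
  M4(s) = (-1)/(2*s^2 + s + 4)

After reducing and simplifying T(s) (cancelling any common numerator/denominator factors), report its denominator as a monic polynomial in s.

First reduce the diagram to T(s).

[1] series reduction of M3, M4 gives (4*s - 1)/(4*s^4 + 4*s^3 + 15*s^2 + 7*s + 12)
[2] combine M2, (M3*M4) in parallel gives (-4*s^4 - 4*s^3 - 15*s^2 - 3*s - 13)/(4*s^4 + 4*s^3 + 15*s^2 + 7*s + 12)
[3] collapse the loop (M1 forward, (M2+(M3*M4)) return) gives (-4*s^4 - 4*s^3 - 15*s^2 - 7*s - 12)/(8*s^5 + 8*s^4 + 30*s^3 + 14*s^2 + 20*s + 1)
The result of step 3 is T(s) in lowest terms. Its denominator has leading coefficient 8; dividing the denominator through by 8 makes it monic.

Answer: s^5 + s^4 + 15*s^3/4 + 7*s^2/4 + 5*s/2 + 1/8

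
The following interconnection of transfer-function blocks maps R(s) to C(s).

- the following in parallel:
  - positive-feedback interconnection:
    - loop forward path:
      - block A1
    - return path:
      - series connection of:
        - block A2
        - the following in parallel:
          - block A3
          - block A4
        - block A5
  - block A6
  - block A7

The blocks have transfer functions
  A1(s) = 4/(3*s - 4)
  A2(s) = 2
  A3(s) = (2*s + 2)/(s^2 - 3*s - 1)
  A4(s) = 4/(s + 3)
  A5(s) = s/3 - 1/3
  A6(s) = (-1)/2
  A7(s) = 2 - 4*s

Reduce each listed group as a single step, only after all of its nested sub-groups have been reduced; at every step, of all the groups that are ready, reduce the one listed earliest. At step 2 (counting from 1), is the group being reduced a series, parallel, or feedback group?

(1) parallel reduction of A3, A4
(2) series reduction of A2, (A3+A4), A5
(3) collapse the loop (A1 forward, (A2*(A3+A4)*A5) return)
(4) combine [A1/(1-A1*(A2*(A3+A4)*A5))], A6, A7 in parallel
Step 2 collapses a series group.

Answer: series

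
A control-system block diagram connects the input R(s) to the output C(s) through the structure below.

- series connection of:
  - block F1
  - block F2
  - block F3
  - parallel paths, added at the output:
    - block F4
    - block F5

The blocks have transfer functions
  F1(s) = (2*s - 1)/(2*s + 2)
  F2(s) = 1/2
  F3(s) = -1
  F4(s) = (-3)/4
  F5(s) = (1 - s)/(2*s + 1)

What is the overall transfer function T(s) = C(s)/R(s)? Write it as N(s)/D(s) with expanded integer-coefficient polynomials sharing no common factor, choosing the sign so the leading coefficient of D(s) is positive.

The answer is (20*s^2 - 12*s + 1)/(32*s^2 + 48*s + 16).

Reasoning:
1. parallel reduction of F4, F5, giving (1 - 10*s)/(8*s + 4)
2. multiply F1, F2, F3, (F4+F5) (series): this yields T(s), and no further normalization is needed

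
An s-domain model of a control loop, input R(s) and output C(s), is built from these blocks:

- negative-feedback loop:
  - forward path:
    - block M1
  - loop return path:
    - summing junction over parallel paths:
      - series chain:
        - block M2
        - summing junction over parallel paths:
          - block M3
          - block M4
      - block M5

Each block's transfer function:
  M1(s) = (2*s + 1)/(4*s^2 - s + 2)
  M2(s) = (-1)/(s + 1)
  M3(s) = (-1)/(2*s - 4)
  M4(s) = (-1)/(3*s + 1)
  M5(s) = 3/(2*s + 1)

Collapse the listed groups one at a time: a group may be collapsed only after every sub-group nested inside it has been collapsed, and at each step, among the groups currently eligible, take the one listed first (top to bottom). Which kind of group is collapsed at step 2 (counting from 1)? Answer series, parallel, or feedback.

Step 1 - reduce the parallel group M3, M4
Step 2 - cascade M2, (M3+M4)
Step 3 - add (M2*(M3+M4)), M5 (parallel)
Step 4 - close the feedback loop around M1, ((M2*(M3+M4))+M5)
Step 2: series.

Answer: series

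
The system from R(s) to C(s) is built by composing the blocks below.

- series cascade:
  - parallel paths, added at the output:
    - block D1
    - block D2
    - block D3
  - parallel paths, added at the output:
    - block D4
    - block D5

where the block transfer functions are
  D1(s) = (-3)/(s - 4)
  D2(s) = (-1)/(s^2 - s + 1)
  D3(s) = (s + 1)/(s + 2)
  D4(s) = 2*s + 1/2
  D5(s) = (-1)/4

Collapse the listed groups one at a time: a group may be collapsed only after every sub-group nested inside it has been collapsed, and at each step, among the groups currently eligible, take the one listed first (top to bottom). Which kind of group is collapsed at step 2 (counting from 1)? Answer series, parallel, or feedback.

Reducing step by step:

Step 1 - combine D1, D2, D3 in parallel
Step 2 - combine D4, D5 in parallel
Step 3 - multiply (D1+D2+D3), (D4+D5) (series)
Step 2 collapses a parallel group.

Answer: parallel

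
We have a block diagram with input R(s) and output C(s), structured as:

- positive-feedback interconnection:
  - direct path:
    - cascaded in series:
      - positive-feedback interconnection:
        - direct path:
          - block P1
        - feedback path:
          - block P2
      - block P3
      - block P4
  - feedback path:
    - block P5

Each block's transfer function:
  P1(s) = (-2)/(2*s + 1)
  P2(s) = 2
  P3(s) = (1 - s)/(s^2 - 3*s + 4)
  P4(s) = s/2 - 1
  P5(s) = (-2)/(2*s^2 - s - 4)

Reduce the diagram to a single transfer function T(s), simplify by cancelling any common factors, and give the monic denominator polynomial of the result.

Step 1: feedback reduction of P1, P2 = (-2)/(2*s + 5)
Step 2: cascade [P1/(1-P1*P2)], P3, P4 = (s^2 - 3*s + 2)/(2*s^3 - s^2 - 7*s + 20)
Step 3: reduce the feedback loop with forward ([P1/(1-P1*P2)]*P3*P4) and return P5 = (2*s^4 - 7*s^3 + 3*s^2 + 10*s - 8)/(4*s^5 - 4*s^4 - 21*s^3 + 53*s^2 + 2*s - 76)
That last expression is T(s), already simplified. Scaling its denominator by 1/4 (the reciprocal of the leading coefficient) yields the monic denominator.

Hence the answer: s^5 - s^4 - 21*s^3/4 + 53*s^2/4 + s/2 - 19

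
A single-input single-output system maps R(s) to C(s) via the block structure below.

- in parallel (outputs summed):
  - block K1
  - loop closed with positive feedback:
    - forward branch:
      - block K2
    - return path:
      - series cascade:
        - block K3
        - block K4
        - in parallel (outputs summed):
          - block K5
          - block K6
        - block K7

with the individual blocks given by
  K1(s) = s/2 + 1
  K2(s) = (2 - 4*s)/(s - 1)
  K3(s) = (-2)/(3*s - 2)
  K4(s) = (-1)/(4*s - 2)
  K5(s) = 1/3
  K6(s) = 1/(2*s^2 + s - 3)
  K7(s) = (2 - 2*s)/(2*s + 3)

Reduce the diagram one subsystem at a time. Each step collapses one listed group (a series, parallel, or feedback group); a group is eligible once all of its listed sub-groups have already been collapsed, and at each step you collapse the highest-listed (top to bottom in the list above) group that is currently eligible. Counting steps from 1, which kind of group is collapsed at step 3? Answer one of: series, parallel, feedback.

[1] add K5, K6 (parallel)
[2] multiply K3, K4, (K5+K6), K7 (series)
[3] close the feedback loop around K2, (K3*K4*(K5+K6)*K7)
[4] sum the parallel branches K1, [K2/(1-K2*(K3*K4*(K5+K6)*K7))]
At step 3 the group reduced is feedback.

Answer: feedback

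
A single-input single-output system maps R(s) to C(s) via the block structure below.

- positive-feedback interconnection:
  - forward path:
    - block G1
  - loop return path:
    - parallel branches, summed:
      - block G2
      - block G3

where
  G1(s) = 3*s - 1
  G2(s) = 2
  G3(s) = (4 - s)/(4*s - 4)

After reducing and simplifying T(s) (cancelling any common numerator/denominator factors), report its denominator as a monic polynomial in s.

(1) parallel reduction of G2, G3: (7*s - 4)/(4*s - 4)
(2) reduce the feedback loop with forward G1 and return (G2+G3): (-12*s^2 + 16*s - 4)/(21*s^2 - 23*s + 8)
T(s) is the step-2 result (common factors already cancelled). Leading coefficient of the denominator: 21. Divide through by 21 for the monic polynomial.

Answer: s^2 - 23*s/21 + 8/21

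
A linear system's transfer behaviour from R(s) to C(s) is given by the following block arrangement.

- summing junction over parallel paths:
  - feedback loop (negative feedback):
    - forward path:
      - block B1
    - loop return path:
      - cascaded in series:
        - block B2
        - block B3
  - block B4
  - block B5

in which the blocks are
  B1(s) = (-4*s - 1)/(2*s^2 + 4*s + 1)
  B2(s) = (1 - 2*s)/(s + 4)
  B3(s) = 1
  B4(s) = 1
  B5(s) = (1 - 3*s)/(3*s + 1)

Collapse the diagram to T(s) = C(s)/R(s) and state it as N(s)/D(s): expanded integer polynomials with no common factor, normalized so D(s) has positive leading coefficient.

1. multiply B2, B3 (series): (1 - 2*s)/(s + 4)
2. feedback reduction of B1, (B2*B3): (-4*s^2 - 17*s - 4)/(2*s^3 + 20*s^2 + 15*s + 3)
3. parallel reduction of [B1/(1+B1*(B2*B3))], B4, B5 - this is the overall T(s), already in the required normalized form

Hence the answer: (-8*s^3 - 15*s^2 + s + 2)/(6*s^4 + 62*s^3 + 65*s^2 + 24*s + 3)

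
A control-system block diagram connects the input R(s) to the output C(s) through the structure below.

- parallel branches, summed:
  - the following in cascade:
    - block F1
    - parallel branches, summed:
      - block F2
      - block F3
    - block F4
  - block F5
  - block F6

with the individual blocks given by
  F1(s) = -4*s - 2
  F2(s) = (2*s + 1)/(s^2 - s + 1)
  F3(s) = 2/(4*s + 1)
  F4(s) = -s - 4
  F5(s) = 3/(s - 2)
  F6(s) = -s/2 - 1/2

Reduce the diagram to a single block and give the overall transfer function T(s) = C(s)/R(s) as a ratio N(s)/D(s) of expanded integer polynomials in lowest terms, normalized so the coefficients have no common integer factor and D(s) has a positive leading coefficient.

First reduce the diagram to T(s).

1. sum the parallel branches F2, F3 -> (10*s^2 + 4*s + 3)/(4*s^3 - 3*s^2 + 3*s + 1)
2. series reduction of F1, (F2+F3), F4 -> (40*s^4 + 196*s^3 + 164*s^2 + 86*s + 24)/(4*s^3 - 3*s^2 + 3*s + 1)
3. combine (F1*(F2+F3)*F4), F5, F6 in parallel - this is the overall T(s), already in the required normalized form

Answer: (76*s^5 + 239*s^4 - 430*s^3 - 506*s^2 - 271*s - 88)/(8*s^4 - 22*s^3 + 18*s^2 - 10*s - 4)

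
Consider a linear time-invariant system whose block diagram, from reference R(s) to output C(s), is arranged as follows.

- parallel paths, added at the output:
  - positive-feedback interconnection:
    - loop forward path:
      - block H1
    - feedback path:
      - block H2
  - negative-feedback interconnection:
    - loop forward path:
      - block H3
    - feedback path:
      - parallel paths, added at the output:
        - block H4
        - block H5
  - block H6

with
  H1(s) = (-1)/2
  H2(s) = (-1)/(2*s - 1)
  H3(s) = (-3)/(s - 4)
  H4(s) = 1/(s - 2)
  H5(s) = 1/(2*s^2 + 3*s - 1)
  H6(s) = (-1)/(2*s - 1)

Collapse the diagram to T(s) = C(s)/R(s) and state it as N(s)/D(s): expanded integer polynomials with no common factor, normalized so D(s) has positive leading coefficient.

Step 1. reduce the feedback loop with forward H1 and return H2 gives (1 - 2*s)/(4*s - 3)
Step 2. add H4, H5 (parallel) gives (2*s^2 + 4*s - 3)/(2*s^3 - s^2 - 7*s + 2)
Step 3. feedback reduction of H3, (H4+H5) gives (-6*s^3 + 3*s^2 + 21*s - 6)/(2*s^4 - 9*s^3 - 9*s^2 + 18*s + 1)
Step 4. combine [H1/(1-H1*H2)], [H3/(1+H3*(H4+H5))], H6 in parallel; the result is T(s) itself (integer coefficients, no common factor, positive leading denominator coefficient)

Hence the answer: (-8*s^6 - 12*s^5 + 124*s^4 + 30*s^3 - 271*s^2 + 159*s - 16)/(16*s^6 - 92*s^5 + 24*s^4 + 207*s^3 - 199*s^2 + 44*s + 3)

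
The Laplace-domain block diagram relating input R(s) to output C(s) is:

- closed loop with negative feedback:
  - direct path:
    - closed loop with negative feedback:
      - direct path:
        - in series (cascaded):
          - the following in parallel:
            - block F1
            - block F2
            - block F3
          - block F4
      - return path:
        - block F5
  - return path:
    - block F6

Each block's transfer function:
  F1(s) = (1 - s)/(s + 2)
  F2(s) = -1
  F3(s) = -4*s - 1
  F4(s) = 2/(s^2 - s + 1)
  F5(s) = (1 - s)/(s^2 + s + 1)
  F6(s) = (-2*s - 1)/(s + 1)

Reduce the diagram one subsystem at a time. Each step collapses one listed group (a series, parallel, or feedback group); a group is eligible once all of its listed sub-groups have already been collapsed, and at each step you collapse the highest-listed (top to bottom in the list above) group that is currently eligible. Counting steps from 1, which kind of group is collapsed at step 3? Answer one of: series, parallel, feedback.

Step 1. combine F1, F2, F3 in parallel
Step 2. reduce the series chain (F1+F2+F3), F4
Step 3. collapse the loop (((F1+F2+F3)*F4) forward, F5 return)
Step 4. feedback reduction of [((F1+F2+F3)*F4)/(1+((F1+F2+F3)*F4)*F5)], F6
Step 3: feedback.

Final answer: feedback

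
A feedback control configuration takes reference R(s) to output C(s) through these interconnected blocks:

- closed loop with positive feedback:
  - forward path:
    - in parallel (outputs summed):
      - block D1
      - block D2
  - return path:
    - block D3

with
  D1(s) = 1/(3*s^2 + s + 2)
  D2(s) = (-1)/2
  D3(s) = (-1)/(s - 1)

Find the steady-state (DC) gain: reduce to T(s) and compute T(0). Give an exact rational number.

Answer: 0

Working:
1. reduce the parallel group D1, D2 gives (-3*s^2 - s)/(6*s^2 + 2*s + 4)
2. reduce the feedback loop with forward (D1+D2) and return D3 gives (-3*s^3 + 2*s^2 + s)/(6*s^3 - 7*s^2 + s - 4)
Step 2 gives the overall T(s). Then T(0) = 0/(-4) = 0.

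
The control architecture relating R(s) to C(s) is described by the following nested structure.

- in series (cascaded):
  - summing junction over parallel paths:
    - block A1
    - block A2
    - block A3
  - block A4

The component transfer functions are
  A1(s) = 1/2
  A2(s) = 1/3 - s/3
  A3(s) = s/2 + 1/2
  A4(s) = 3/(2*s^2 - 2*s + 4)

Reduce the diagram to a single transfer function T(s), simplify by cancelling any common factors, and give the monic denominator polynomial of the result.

Step 1 - parallel reduction of A1, A2, A3; result s/6 + 4/3
Step 2 - cascade (A1+A2+A3), A4; result (s + 8)/(4*s^2 - 4*s + 8)
No further cancellation is possible in the step-2 result, so that is T(s). Its denominator becomes monic after dividing by the leading coefficient 4.

Answer: s^2 - s + 2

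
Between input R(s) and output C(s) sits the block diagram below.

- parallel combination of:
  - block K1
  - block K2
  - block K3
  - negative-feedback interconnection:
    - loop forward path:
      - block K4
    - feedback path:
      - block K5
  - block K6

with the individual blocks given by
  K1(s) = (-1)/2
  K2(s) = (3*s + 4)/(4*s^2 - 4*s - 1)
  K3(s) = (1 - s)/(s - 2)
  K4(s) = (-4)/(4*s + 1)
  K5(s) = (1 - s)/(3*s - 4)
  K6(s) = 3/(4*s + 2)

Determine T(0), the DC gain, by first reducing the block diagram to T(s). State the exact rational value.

1. reduce the feedback loop with forward K4 and return K5; result (16 - 12*s)/(12*s^2 - 9*s - 8)
2. reduce the parallel group K1, K2, K3, [K4/(1+K4*K5)], K6; result (-144*s^6 + 420*s^5 - 58*s^4 - 670*s^3 + 122*s^2 + 359*s + 88)/(96*s^6 - 312*s^5 + 140*s^4 + 274*s^3 - 91*s^2 - 106*s - 16)
Evaluating the step-2 result (the overall T(s)) at s = 0 gives T(0) = 88/(-16) = -11/2.

Hence the answer: -11/2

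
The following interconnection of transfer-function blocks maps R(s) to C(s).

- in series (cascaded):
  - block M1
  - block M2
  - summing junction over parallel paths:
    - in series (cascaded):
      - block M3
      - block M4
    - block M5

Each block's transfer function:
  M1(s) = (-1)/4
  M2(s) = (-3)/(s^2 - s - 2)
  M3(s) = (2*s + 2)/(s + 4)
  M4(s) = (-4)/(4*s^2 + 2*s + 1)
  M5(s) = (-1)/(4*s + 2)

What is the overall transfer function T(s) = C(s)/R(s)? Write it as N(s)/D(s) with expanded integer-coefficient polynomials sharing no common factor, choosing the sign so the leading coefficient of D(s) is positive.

The answer is (-12*s^3 - 150*s^2 - 171*s - 60)/(64*s^6 + 256*s^5 - 160*s^4 - 792*s^3 - 680*s^2 - 304*s - 64).

Reasoning:
1. combine M3, M4 in series, giving (-8*s - 8)/(4*s^3 + 18*s^2 + 9*s + 4)
2. add (M3*M4), M5 (parallel), giving (-4*s^3 - 50*s^2 - 57*s - 20)/(16*s^4 + 80*s^3 + 72*s^2 + 34*s + 8)
3. cascade M1, M2, ((M3*M4)+M5): this yields T(s), and no further normalization is needed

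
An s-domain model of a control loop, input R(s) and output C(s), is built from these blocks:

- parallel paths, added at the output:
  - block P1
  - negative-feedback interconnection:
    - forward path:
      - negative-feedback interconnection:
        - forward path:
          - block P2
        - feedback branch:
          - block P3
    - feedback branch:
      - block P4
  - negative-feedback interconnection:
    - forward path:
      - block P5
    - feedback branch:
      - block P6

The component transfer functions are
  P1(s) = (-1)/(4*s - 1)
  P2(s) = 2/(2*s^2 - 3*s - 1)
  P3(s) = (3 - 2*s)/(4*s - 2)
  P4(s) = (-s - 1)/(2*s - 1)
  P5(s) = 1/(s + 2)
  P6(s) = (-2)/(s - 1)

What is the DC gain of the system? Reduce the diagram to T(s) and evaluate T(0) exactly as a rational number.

(1) collapse the loop (P2 forward, P3 return): (4*s - 2)/(4*s^3 - 8*s^2 - s + 4)
(2) collapse the loop ([P2/(1+P2*P3)] forward, P4 return): (4*s - 2)/(4*s^3 - 8*s^2 - 3*s + 2)
(3) apply the feedback formula to P5, P6: (s - 1)/(s^2 + s - 4)
(4) parallel reduction of P1, [[P2/(1+P2*P3)]/(1+[P2/(1+P2*P3)]*P4)], [P5/(1+P5*P6)]: (12*s^5 - 32*s^4 + 63*s^3 - 90*s^2 + 23*s + 2)/(16*s^6 - 20*s^5 - 104*s^4 + 151*s^3 + 25*s^2 - 46*s + 8)
Evaluating the step-4 result (the overall T(s)) at s = 0 gives T(0) = 2/8 = 1/4.

Hence the answer: 1/4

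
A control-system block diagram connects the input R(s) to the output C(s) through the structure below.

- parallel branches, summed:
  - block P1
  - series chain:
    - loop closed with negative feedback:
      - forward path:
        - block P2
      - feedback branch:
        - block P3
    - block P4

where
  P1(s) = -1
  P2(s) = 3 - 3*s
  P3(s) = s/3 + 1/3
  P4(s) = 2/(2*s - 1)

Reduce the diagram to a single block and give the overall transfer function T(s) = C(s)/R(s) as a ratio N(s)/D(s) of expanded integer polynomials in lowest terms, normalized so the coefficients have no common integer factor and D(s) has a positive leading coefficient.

Step 1. reduce the feedback loop with forward P2 and return P3 gives (3*s - 3)/(s^2 - 2)
Step 2. reduce the series chain [P2/(1+P2*P3)], P4 gives (6*s - 6)/(2*s^3 - s^2 - 4*s + 2)
Step 3. combine P1, ([P2/(1+P2*P3)]*P4) in parallel - this is the overall T(s), already in the required normalized form

Answer: (-2*s^3 + s^2 + 10*s - 8)/(2*s^3 - s^2 - 4*s + 2)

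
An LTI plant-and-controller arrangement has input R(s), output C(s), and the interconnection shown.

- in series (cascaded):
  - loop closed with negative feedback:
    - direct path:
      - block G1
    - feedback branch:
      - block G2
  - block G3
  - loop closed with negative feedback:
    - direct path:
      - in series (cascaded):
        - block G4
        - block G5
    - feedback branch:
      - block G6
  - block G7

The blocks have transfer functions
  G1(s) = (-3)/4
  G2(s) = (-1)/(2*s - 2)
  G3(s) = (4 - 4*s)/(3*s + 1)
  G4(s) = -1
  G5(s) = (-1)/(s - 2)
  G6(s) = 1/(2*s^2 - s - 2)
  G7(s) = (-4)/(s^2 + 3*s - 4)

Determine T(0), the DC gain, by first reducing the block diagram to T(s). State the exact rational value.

Answer: 48/25

Working:
Step 1. apply the feedback formula to G1, G2, giving (6 - 6*s)/(8*s - 5)
Step 2. reduce the series chain G4, G5, giving 1/(s - 2)
Step 3. reduce the feedback loop with forward (G4*G5) and return G6, giving (2*s^2 - s - 2)/(2*s^3 - 5*s^2 + 5)
Step 4. multiply [G1/(1+G1*G2)], G3, [(G4*G5)/(1+(G4*G5)*G6)], G7 (series), giving (-192*s^3 + 288*s^2 + 96*s - 192)/(48*s^6 + 58*s^5 - 511*s^4 + 245*s^3 + 545*s^2 - 165*s - 100)
Step 4 gives the overall T(s). Then T(0) = -192/(-100) = 48/25.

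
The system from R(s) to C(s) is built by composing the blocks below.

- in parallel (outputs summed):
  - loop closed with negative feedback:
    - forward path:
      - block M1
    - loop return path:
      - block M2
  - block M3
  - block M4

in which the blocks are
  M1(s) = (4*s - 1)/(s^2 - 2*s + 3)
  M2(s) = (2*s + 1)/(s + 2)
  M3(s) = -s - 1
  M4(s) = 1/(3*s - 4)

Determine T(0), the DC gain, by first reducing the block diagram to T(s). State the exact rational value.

First reduce the diagram to T(s).

Step 1: reduce the feedback loop with forward M1 and return M2: (4*s^2 + 7*s - 2)/(s^3 + 8*s^2 + s + 5)
Step 2: parallel reduction of [M1/(1+M1*M2)], M3, M4: (-3*s^5 - 23*s^4 + 22*s^3 + 31*s^2 - 24*s + 33)/(3*s^4 + 20*s^3 - 29*s^2 + 11*s - 20)
DC gain: substitute s = 0 into T(s) from step 2: T(0) = 33/(-20) = -33/20.

Answer: -33/20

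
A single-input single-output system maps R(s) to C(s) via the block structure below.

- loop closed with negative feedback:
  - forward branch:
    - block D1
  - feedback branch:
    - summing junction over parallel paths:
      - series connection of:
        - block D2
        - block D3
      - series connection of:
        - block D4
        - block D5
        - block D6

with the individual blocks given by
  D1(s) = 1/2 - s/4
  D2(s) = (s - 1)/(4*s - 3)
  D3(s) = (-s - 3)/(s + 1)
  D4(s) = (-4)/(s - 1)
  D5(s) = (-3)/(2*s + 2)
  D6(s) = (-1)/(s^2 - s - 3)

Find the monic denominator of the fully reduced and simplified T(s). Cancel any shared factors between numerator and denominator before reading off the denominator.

Step 1: combine D2, D3 in series gives (-s^2 - 2*s + 3)/(4*s^2 + s - 3)
Step 2: series reduction of D4, D5, D6 gives (-6)/(s^4 - s^3 - 4*s^2 + s + 3)
Step 3: add (D2*D3), (D4*D5*D6) (parallel) gives (-s^5 + 9*s^3 - 5*s^2 - 36*s + 27)/(4*s^5 - 7*s^4 - 13*s^3 + 16*s^2 + 9*s - 9)
Step 4: close the feedback loop around D1, ((D2*D3)+(D4*D5*D6)) gives (-4*s^6 + 15*s^5 - s^4 - 42*s^3 + 23*s^2 + 27*s - 18)/(s^6 + 14*s^5 - 37*s^4 - 29*s^3 + 90*s^2 - 63*s + 18)
The result of step 4 is T(s) in lowest terms. Its denominator already has leading coefficient 1, so it is monic as it stands.

Final answer: s^6 + 14*s^5 - 37*s^4 - 29*s^3 + 90*s^2 - 63*s + 18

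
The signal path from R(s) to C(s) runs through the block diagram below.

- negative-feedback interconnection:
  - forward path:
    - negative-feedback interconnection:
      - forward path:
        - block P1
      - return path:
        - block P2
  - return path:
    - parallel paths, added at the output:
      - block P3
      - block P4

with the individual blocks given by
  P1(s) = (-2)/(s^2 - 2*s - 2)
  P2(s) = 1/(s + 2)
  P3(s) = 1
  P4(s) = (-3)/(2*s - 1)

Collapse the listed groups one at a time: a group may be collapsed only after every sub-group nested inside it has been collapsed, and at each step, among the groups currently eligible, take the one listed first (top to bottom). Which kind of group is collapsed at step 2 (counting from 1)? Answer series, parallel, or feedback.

Reducing step by step:

1. close the feedback loop around P1, P2
2. sum the parallel branches P3, P4
3. close the feedback loop around [P1/(1+P1*P2)], (P3+P4)
At step 2 the group reduced is parallel.

Answer: parallel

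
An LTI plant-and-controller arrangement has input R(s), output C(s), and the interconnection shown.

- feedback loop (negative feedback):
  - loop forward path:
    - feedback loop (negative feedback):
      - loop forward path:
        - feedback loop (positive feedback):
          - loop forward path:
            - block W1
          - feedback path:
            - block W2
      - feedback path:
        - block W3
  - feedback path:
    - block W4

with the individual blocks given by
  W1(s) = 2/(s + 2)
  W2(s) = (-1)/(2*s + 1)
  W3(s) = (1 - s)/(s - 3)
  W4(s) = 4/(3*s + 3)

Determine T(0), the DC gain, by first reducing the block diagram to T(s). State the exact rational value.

(1) apply the feedback formula to W1, W2 -> (4*s + 2)/(2*s^2 + 5*s + 4)
(2) reduce the feedback loop with forward [W1/(1-W1*W2)] and return W3 -> (4*s^2 - 10*s - 6)/(2*s^3 - 5*s^2 - 9*s - 10)
(3) reduce the feedback loop with forward [[W1/(1-W1*W2)]/(1+[W1/(1-W1*W2)]*W3)] and return W4 -> (12*s^3 - 18*s^2 - 48*s - 18)/(6*s^4 - 9*s^3 - 26*s^2 - 97*s - 54)
Evaluating the step-3 result (the overall T(s)) at s = 0 gives T(0) = -18/(-54) = 1/3.

Answer: 1/3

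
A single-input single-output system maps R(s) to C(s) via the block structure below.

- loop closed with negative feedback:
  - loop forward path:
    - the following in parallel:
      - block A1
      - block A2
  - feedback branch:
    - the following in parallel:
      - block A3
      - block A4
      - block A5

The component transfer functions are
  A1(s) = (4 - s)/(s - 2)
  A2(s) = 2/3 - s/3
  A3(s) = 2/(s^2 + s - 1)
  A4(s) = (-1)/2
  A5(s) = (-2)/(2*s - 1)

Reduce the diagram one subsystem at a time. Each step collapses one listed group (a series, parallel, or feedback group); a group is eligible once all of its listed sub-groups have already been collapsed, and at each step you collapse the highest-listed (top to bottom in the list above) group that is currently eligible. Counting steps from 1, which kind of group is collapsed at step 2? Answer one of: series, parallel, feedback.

Step 1 - add A1, A2 (parallel)
Step 2 - sum the parallel branches A3, A4, A5
Step 3 - apply the feedback formula to (A1+A2), (A3+A4+A5)
At step 2 the group reduced is parallel.

Therefore the answer is parallel.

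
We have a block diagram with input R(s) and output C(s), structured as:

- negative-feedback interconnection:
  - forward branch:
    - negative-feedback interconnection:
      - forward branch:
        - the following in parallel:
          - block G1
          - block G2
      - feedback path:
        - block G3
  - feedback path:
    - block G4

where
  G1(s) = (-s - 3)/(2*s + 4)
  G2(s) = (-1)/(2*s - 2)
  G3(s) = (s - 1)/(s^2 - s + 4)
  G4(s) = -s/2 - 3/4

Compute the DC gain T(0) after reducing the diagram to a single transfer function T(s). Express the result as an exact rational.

[1] combine G1, G2 in parallel gives (-s^2 - 3*s + 1)/(2*s^2 + 2*s - 4)
[2] close the feedback loop around (G1+G2), G3 gives (-s^4 - 2*s^3 - 13*s + 4)/(2*s^4 - s^3 + 16*s - 17)
[3] reduce the feedback loop with forward [(G1+G2)/(1+(G1+G2)*G3)] and return G4 gives (-4*s^4 - 8*s^3 - 52*s + 16)/(2*s^5 + 15*s^4 + 2*s^3 + 26*s^2 + 95*s - 80)
The step-3 result is T(s). Setting s = 0: T(0) = 16/(-80) = -1/5.

Final answer: -1/5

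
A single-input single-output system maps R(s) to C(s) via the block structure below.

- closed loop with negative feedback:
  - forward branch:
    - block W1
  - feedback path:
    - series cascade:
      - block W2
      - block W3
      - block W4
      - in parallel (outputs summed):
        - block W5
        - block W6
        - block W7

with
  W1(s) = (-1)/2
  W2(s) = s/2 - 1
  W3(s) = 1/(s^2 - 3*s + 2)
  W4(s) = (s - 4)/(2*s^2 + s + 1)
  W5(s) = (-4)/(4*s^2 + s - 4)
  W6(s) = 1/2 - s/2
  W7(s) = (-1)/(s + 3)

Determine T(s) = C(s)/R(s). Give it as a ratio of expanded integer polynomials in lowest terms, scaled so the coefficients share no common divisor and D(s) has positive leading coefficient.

The answer is (-32*s^6 - 88*s^5 + 60*s^4 + 108*s^3 + 4*s^2 - 4*s - 48)/(64*s^6 + 180*s^5 - 127*s^4 - 258*s^3 + 15*s^2 + 40*s - 16).

Reasoning:
Step 1: parallel reduction of W5, W6, W7; result (-4*s^4 - 9*s^3 + 6*s^2 + s - 28)/(8*s^3 + 26*s^2 - 2*s - 24)
Step 2: combine W2, W3, W4, (W5+W6+W7) in series; result (-4*s^5 + 7*s^4 + 42*s^3 - 23*s^2 - 32*s + 112)/(32*s^6 + 88*s^5 - 60*s^4 - 108*s^3 - 4*s^2 + 4*s + 48)
Step 3: apply the feedback formula to W1, (W2*W3*W4*(W5+W6+W7)): this yields T(s), and no further normalization is needed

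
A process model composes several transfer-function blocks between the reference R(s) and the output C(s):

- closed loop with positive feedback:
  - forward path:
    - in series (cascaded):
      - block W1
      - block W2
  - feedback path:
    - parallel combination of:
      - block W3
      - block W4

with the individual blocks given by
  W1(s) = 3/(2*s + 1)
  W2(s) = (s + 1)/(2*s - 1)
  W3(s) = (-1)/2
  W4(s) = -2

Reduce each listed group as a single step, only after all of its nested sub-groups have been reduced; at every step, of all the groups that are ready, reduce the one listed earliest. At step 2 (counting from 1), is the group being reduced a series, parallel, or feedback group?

The answer is parallel.

Reasoning:
1. cascade W1, W2
2. sum the parallel branches W3, W4
3. close the feedback loop around (W1*W2), (W3+W4)
Step 2 collapses a parallel group.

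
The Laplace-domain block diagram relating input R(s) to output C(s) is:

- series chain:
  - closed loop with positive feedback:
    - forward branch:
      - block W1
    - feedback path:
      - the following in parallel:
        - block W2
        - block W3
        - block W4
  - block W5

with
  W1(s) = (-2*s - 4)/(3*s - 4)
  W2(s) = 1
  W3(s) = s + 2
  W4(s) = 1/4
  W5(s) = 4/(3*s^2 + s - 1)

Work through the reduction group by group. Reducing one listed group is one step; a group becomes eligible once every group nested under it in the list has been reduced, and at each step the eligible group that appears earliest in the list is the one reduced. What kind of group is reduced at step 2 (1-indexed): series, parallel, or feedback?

Step 1: reduce the parallel group W2, W3, W4
Step 2: feedback reduction of W1, (W2+W3+W4)
Step 3: reduce the series chain [W1/(1-W1*(W2+W3+W4))], W5
Step 2 collapses a feedback group.

Hence the answer: feedback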